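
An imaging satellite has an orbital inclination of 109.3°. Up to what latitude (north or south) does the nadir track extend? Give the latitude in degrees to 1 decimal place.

70.7°

Retrograde orbit: the ground track reaches ±(180° − i) = ±(180 − 109.3) = ±70.7°.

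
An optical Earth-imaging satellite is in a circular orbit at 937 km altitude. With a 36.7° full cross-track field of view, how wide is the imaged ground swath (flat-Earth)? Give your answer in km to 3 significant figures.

622 km

Half-angle = 36.7°/2 = 18.35°.
Swath width ≈ 2h·tan(θ/2) = 2 × 937 × tan(18.35°) = 621.6 km.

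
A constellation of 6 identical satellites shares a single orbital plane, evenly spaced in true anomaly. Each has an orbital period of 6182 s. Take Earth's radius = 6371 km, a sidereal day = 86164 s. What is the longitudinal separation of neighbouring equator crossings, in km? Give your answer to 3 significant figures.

Single-satellite node shift = (6182.0/86164) × 360° = 25.83°.
With 6 satellites evenly phased, successive equator crossings are 25.83/6 = 4.305° apart.
That is 4.305 × 111.2 = 479 km at the equator.

479 km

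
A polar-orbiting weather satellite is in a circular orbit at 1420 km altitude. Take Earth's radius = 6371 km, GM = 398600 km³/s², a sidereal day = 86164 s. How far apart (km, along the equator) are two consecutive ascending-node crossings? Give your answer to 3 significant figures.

Semi-major axis a = 6371 + 1420 = 7791 km. Period T = 2π√(a³/μ) = 2π√(7791³/398600) = 6843.9 s = 114.06 min.
During one orbit Earth rotates (6843.9 / 86164) × 360° = 28.59°.
At the equator that is 28.59° × (2π·6371/360) km/° = 28.59 × 111.2 = 3180 km.

3180 km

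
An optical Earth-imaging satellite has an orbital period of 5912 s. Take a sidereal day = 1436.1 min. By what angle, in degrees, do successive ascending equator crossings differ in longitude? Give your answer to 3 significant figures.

During one orbit Earth rotates (5912.0 / 86166) × 360° = 24.70°.

24.7°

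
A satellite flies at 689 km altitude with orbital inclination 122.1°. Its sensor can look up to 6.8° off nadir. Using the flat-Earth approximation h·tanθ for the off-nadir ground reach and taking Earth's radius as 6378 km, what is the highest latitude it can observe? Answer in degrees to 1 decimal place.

58.6°

Retrograde orbit: the ground track reaches ±(180° − i) = ±(180 − 122.1) = ±57.9°.
Sensor half-swath on the ground ≈ 689·tan(6.8°) = 82 km = 0.74° of latitude.
Maximum observable latitude ≈ 57.9 + 0.74 = 58.6°.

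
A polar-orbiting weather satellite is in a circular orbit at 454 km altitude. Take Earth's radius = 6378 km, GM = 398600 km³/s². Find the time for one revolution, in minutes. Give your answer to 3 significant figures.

Semi-major axis a = 6378 + 454 = 6832 km. Period T = 2π√(a³/μ) = 2π√(6832³/398600) = 5620.0 s = 93.67 min.

93.7 min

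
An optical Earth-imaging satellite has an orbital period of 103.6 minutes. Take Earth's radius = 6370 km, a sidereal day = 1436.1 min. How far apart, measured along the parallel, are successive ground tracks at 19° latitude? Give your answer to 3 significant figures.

T = 103.6 min = 6216.0 s.
Node shift per orbit = (6216.0/86166) × 360° = 25.97°.
Equatorial spacing = 25.97 × 111.2 km/° = 2887 km.
At 19° latitude, spacing = 2887 × cos(19°) = 2730 km.

2730 km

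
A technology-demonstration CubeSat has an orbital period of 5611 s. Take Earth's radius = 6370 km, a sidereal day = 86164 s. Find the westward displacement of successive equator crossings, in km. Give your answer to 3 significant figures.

2610 km

During one orbit Earth rotates (5611.0 / 86164) × 360° = 23.44°.
At the equator that is 23.44° × (2π·6370/360) km/° = 23.44 × 111.2 = 2606 km.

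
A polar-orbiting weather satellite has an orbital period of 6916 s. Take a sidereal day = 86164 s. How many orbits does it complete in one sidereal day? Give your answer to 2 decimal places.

Orbits per sidereal day = 86164 / 6916.0 = 12.459.

12.46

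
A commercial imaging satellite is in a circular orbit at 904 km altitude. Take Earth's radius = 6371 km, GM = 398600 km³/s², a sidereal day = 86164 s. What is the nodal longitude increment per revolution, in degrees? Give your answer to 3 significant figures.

Semi-major axis a = 6371 + 904 = 7275 km. Period T = 2π√(a³/μ) = 2π√(7275³/398600) = 6175.3 s = 102.92 min.
During one orbit Earth rotates (6175.3 / 86164) × 360° = 25.80°.

25.8°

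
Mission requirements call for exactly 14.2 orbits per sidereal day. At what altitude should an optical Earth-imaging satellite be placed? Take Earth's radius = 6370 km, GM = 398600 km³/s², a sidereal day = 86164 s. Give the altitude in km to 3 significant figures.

Required period T = 86164 / 14.2 = 6067.9 s.
From T = 2π√(a³/μ): a = (μ T²/4π²)^(1/3) = (398600 × 6067.9² / 4π²)^(1/3) = 7190 km.
Altitude h = a − R = 7190 − 6370 = 820 km.

820 km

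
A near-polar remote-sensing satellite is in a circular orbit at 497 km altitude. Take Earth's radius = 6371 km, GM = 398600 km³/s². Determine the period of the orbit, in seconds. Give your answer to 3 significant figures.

5660 seconds

Semi-major axis a = 6371 + 497 = 6868 km. Period T = 2π√(a³/μ) = 2π√(6868³/398600) = 5664.4 s = 94.41 min.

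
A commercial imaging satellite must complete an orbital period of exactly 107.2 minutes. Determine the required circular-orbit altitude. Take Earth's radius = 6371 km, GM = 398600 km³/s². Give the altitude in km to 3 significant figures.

T = 107.2 min = 6432.0 s.
From T = 2π√(a³/μ): a = (μ T²/4π²)^(1/3) = (398600 × 6432.0² / 4π²)^(1/3) = 7475 km.
Altitude h = a − R = 7475 − 6371 = 1104 km.

1100 km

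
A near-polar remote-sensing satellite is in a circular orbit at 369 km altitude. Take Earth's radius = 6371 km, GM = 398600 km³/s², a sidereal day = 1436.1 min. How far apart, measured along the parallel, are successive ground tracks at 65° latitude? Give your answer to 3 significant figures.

1080 km

Semi-major axis a = 6371 + 369 = 6740 km. Period T = 2π√(a³/μ) = 2π√(6740³/398600) = 5506.8 s = 91.78 min.
Node shift per orbit = (5506.8/86166) × 360° = 23.01°.
Equatorial spacing = 23.01 × 111.2 km/° = 2558 km.
At 65° latitude, spacing = 2558 × cos(65°) = 1081 km.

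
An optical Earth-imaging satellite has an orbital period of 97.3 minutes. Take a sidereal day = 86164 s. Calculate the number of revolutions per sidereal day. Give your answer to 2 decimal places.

14.76

T = 97.3 min = 5838.0 s.
Orbits per sidereal day = 86164 / 5838.0 = 14.759.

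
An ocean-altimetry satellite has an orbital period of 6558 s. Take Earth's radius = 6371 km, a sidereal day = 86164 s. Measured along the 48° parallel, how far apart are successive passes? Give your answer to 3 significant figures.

Node shift per orbit = (6558.0/86164) × 360° = 27.40°.
Equatorial spacing = 27.40 × 111.2 km/° = 3047 km.
At 48° latitude, spacing = 3047 × cos(48°) = 2039 km.

2040 km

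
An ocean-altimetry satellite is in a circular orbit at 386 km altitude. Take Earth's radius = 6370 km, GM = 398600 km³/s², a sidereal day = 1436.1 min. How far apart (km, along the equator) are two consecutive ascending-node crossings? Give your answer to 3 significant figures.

2570 km

Semi-major axis a = 6370 + 386 = 6756 km. Period T = 2π√(a³/μ) = 2π√(6756³/398600) = 5526.4 s = 92.11 min.
During one orbit Earth rotates (5526.4 / 86166) × 360° = 23.09°.
At the equator that is 23.09° × (2π·6370/360) km/° = 23.09 × 111.2 = 2567 km.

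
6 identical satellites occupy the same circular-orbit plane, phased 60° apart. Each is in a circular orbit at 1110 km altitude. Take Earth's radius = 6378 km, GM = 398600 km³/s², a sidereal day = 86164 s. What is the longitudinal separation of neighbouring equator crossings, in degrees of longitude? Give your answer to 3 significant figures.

Semi-major axis a = 6378 + 1110 = 7488 km. Period T = 2π√(a³/μ) = 2π√(7488³/398600) = 6448.5 s = 107.48 min.
Single-satellite node shift = (6448.5/86164) × 360° = 26.94°.
With 6 satellites evenly phased, successive equator crossings are 26.94/6 = 4.490° apart.

4.49°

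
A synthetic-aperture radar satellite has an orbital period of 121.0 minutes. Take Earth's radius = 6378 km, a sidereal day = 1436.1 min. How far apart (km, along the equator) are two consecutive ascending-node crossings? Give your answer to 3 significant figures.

T = 121.0 min = 7260.0 s.
During one orbit Earth rotates (7260.0 / 86166) × 360° = 30.33°.
At the equator that is 30.33° × (2π·6378/360) km/° = 30.33 × 111.3 = 3376 km.

3380 km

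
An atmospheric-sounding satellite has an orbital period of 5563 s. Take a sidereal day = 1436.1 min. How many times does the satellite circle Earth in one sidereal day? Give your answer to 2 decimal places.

15.49

Orbits per sidereal day = 86166 / 5563.0 = 15.489.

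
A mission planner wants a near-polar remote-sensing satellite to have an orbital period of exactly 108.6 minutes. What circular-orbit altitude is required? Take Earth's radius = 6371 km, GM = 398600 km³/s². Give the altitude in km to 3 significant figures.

T = 108.6 min = 6516.0 s.
From T = 2π√(a³/μ): a = (μ T²/4π²)^(1/3) = (398600 × 6516.0² / 4π²)^(1/3) = 7540 km.
Altitude h = a − R = 7540 − 6371 = 1169 km.

1170 km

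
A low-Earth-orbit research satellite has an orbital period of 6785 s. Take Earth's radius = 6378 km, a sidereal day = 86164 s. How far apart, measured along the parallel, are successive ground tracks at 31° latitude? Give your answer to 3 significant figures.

Node shift per orbit = (6785.0/86164) × 360° = 28.35°.
Equatorial spacing = 28.35 × 111.3 km/° = 3156 km.
At 31° latitude, spacing = 3156 × cos(31°) = 2705 km.

2700 km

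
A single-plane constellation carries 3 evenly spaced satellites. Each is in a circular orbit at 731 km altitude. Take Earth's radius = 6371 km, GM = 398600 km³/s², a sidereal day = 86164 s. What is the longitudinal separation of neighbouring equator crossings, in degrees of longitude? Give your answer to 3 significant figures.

8.30°

Semi-major axis a = 6371 + 731 = 7102 km. Period T = 2π√(a³/μ) = 2π√(7102³/398600) = 5956.4 s = 99.27 min.
Single-satellite node shift = (5956.4/86164) × 360° = 24.89°.
With 3 satellites evenly phased, successive equator crossings are 24.89/3 = 8.295° apart.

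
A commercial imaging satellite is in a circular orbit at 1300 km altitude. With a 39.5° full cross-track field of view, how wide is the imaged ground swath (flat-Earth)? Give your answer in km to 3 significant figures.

933 km

Half-angle = 39.5°/2 = 19.75°.
Swath width ≈ 2h·tan(θ/2) = 2 × 1300 × tan(19.75°) = 933.5 km.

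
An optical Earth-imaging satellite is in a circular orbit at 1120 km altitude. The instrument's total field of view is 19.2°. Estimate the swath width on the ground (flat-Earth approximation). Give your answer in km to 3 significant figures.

Half-angle = 19.2°/2 = 9.6°.
Swath width ≈ 2h·tan(θ/2) = 2 × 1120 × tan(9.6°) = 378.9 km.

379 km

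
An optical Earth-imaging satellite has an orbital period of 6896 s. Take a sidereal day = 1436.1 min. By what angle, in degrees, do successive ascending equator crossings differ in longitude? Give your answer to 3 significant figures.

During one orbit Earth rotates (6896.0 / 86166) × 360° = 28.81°.

28.8°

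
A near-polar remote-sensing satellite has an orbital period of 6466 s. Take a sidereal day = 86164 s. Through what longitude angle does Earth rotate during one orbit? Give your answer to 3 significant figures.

During one orbit Earth rotates (6466.0 / 86164) × 360° = 27.02°.

27.0°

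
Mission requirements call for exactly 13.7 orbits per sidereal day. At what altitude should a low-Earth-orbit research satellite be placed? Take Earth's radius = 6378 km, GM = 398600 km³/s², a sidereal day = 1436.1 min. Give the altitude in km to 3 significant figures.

Required period T = 86166 / 13.7 = 6289.5 s.
From T = 2π√(a³/μ): a = (μ T²/4π²)^(1/3) = (398600 × 6289.5² / 4π²)^(1/3) = 7364 km.
Altitude h = a − R = 7364 − 6378 = 986 km.

986 km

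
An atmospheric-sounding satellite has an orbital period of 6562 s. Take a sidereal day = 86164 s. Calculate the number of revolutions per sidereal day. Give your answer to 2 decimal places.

13.13

Orbits per sidereal day = 86164 / 6562.0 = 13.131.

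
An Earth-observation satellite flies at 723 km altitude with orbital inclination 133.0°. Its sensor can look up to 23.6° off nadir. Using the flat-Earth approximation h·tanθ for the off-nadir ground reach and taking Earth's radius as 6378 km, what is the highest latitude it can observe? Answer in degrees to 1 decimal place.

Retrograde orbit: the ground track reaches ±(180° − i) = ±(180 − 133.0) = ±47.0°.
Sensor half-swath on the ground ≈ 723·tan(23.6°) = 316 km = 2.84° of latitude.
Maximum observable latitude ≈ 47.0 + 2.84 = 49.8°.

49.8°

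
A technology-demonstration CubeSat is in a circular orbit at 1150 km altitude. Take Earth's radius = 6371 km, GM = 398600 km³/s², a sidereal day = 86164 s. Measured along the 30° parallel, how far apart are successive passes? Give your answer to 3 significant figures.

Semi-major axis a = 6371 + 1150 = 7521 km. Period T = 2π√(a³/μ) = 2π√(7521³/398600) = 6491.2 s = 108.19 min.
Node shift per orbit = (6491.2/86164) × 360° = 27.12°.
Equatorial spacing = 27.12 × 111.2 km/° = 3016 km.
At 30° latitude, spacing = 3016 × cos(30°) = 2612 km.

2610 km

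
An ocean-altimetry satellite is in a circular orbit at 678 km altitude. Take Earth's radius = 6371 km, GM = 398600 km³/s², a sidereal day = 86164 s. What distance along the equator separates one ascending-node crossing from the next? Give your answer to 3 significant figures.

2740 km

Semi-major axis a = 6371 + 678 = 7049 km. Period T = 2π√(a³/μ) = 2π√(7049³/398600) = 5889.8 s = 98.16 min.
During one orbit Earth rotates (5889.8 / 86164) × 360° = 24.61°.
At the equator that is 24.61° × (2π·6371/360) km/° = 24.61 × 111.2 = 2736 km.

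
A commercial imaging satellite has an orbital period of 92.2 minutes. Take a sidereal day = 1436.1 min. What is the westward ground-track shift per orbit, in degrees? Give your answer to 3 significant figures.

T = 92.2 min = 5532.0 s.
During one orbit Earth rotates (5532.0 / 86166) × 360° = 23.11°.

23.1°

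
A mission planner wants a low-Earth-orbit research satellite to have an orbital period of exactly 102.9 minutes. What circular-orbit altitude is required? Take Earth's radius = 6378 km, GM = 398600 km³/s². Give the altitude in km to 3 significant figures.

896 km

T = 102.9 min = 6174.0 s.
From T = 2π√(a³/μ): a = (μ T²/4π²)^(1/3) = (398600 × 6174.0² / 4π²)^(1/3) = 7274 km.
Altitude h = a − R = 7274 − 6378 = 896 km.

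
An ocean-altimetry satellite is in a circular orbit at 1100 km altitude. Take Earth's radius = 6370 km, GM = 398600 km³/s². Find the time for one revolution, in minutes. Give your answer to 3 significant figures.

107 min

Semi-major axis a = 6370 + 1100 = 7470 km. Period T = 2π√(a³/μ) = 2π√(7470³/398600) = 6425.3 s = 107.09 min.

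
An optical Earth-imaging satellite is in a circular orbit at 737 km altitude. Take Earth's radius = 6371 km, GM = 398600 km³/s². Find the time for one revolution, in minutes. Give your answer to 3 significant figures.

Semi-major axis a = 6371 + 737 = 7108 km. Period T = 2π√(a³/μ) = 2π√(7108³/398600) = 5963.9 s = 99.40 min.

99.4 min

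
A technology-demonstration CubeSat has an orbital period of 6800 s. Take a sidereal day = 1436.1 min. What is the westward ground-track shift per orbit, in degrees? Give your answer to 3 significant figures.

During one orbit Earth rotates (6800.0 / 86166) × 360° = 28.41°.

28.4°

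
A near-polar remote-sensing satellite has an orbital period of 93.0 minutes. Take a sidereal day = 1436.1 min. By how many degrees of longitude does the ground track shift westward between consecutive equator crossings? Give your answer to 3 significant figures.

23.3°

T = 93.0 min = 5580.0 s.
During one orbit Earth rotates (5580.0 / 86166) × 360° = 23.31°.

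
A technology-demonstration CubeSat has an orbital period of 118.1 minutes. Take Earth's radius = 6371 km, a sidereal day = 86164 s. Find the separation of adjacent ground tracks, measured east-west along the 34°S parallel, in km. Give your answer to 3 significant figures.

2730 km

T = 118.1 min = 7086.0 s.
Node shift per orbit = (7086.0/86164) × 360° = 29.61°.
Equatorial spacing = 29.61 × 111.2 km/° = 3292 km.
At 34° latitude, spacing = 3292 × cos(34°) = 2729 km.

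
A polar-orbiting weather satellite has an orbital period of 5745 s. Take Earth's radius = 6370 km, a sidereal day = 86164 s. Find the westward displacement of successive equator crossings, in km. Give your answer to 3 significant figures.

During one orbit Earth rotates (5745.0 / 86164) × 360° = 24.00°.
At the equator that is 24.00° × (2π·6370/360) km/° = 24.00 × 111.2 = 2669 km.

2670 km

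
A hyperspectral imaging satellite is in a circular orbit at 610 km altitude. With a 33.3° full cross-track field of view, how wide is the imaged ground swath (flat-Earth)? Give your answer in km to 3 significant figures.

365 km

Half-angle = 33.3°/2 = 16.65°.
Swath width ≈ 2h·tan(θ/2) = 2 × 610 × tan(16.65°) = 364.9 km.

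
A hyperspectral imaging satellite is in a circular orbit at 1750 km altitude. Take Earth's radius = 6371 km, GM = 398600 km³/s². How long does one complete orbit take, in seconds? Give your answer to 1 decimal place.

7283.3 seconds

Semi-major axis a = 6371 + 1750 = 8121 km. Period T = 2π√(a³/μ) = 2π√(8121³/398600) = 7283.3 s = 121.39 min.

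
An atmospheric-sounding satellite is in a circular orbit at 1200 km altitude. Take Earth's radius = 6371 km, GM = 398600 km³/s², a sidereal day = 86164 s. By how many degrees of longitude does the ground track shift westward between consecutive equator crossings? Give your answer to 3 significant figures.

27.4°

Semi-major axis a = 6371 + 1200 = 7571 km. Period T = 2π√(a³/μ) = 2π√(7571³/398600) = 6556.0 s = 109.27 min.
During one orbit Earth rotates (6556.0 / 86164) × 360° = 27.39°.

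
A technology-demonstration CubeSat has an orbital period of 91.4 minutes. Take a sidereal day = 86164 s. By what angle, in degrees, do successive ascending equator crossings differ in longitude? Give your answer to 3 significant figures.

22.9°

T = 91.4 min = 5484.0 s.
During one orbit Earth rotates (5484.0 / 86164) × 360° = 22.91°.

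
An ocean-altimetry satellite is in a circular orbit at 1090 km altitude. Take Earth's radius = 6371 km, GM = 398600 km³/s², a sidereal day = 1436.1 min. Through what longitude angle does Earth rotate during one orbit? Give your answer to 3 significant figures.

26.8°

Semi-major axis a = 6371 + 1090 = 7461 km. Period T = 2π√(a³/μ) = 2π√(7461³/398600) = 6413.7 s = 106.89 min.
During one orbit Earth rotates (6413.7 / 86166) × 360° = 26.80°.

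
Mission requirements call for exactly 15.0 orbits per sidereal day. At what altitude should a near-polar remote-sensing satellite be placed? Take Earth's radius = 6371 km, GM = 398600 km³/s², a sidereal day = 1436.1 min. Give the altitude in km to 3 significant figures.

561 km

Required period T = 86166 / 15.0 = 5744.4 s.
From T = 2π√(a³/μ): a = (μ T²/4π²)^(1/3) = (398600 × 5744.4² / 4π²)^(1/3) = 6932 km.
Altitude h = a − R = 6932 − 6371 = 561 km.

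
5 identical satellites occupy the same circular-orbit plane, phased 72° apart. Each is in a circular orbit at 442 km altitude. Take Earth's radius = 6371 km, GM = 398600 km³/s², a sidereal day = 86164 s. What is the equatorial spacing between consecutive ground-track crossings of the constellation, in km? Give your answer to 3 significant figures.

Semi-major axis a = 6371 + 442 = 6813 km. Period T = 2π√(a³/μ) = 2π√(6813³/398600) = 5596.5 s = 93.28 min.
Single-satellite node shift = (5596.5/86164) × 360° = 23.38°.
With 5 satellites evenly phased, successive equator crossings are 23.38/5 = 4.677° apart.
That is 4.677 × 111.2 = 520 km at the equator.

520 km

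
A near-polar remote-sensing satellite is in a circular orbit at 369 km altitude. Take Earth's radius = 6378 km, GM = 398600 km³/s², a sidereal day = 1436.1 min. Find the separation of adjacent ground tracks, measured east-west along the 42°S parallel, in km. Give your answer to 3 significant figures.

1910 km

Semi-major axis a = 6378 + 369 = 6747 km. Period T = 2π√(a³/μ) = 2π√(6747³/398600) = 5515.4 s = 91.92 min.
Node shift per orbit = (5515.4/86166) × 360° = 23.04°.
Equatorial spacing = 23.04 × 111.3 km/° = 2565 km.
At 42° latitude, spacing = 2565 × cos(42°) = 1906 km.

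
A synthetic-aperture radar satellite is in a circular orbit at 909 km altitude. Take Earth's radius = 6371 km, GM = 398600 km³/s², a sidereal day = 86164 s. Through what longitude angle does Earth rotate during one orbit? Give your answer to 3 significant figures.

Semi-major axis a = 6371 + 909 = 7280 km. Period T = 2π√(a³/μ) = 2π√(7280³/398600) = 6181.7 s = 103.03 min.
During one orbit Earth rotates (6181.7 / 86164) × 360° = 25.83°.

25.8°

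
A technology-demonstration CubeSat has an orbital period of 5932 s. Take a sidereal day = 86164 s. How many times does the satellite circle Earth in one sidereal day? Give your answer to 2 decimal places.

14.53

Orbits per sidereal day = 86164 / 5932.0 = 14.525.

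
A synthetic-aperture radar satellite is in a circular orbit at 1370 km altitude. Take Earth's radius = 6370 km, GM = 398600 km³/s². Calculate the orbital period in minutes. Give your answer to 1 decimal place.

Semi-major axis a = 6370 + 1370 = 7740 km. Period T = 2π√(a³/μ) = 2π√(7740³/398600) = 6776.8 s = 112.95 min.

112.9 min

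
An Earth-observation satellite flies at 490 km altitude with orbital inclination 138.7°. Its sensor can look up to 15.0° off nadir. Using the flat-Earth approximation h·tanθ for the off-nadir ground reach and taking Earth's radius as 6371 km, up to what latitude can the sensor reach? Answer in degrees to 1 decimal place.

42.5°

Retrograde orbit: the ground track reaches ±(180° − i) = ±(180 − 138.7) = ±41.3°.
Sensor half-swath on the ground ≈ 490·tan(15.0°) = 131 km = 1.18° of latitude.
Maximum observable latitude ≈ 41.3 + 1.18 = 42.5°.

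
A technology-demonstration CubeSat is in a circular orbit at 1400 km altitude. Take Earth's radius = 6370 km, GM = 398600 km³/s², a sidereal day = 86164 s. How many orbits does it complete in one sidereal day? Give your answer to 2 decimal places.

12.64

Semi-major axis a = 6370 + 1400 = 7770 km. Period T = 2π√(a³/μ) = 2π√(7770³/398600) = 6816.2 s = 113.60 min.
Orbits per sidereal day = 86164 / 6816.2 = 12.641.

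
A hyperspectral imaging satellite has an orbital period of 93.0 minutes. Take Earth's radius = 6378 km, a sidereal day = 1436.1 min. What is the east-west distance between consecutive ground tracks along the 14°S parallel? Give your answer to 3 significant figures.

T = 93.0 min = 5580.0 s.
Node shift per orbit = (5580.0/86166) × 360° = 23.31°.
Equatorial spacing = 23.31 × 111.3 km/° = 2595 km.
At 14° latitude, spacing = 2595 × cos(14°) = 2518 km.

2520 km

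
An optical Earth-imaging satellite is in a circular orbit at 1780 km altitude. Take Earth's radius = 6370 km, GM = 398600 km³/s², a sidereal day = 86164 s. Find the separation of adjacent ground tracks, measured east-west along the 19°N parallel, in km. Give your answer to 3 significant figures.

3220 km

Semi-major axis a = 6370 + 1780 = 8150 km. Period T = 2π√(a³/μ) = 2π√(8150³/398600) = 7322.3 s = 122.04 min.
Node shift per orbit = (7322.3/86164) × 360° = 30.59°.
Equatorial spacing = 30.59 × 111.2 km/° = 3401 km.
At 19° latitude, spacing = 3401 × cos(19°) = 3216 km.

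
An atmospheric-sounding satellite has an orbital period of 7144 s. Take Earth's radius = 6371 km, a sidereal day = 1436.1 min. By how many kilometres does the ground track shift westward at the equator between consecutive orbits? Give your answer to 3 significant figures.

During one orbit Earth rotates (7144.0 / 86166) × 360° = 29.85°.
At the equator that is 29.85° × (2π·6371/360) km/° = 29.85 × 111.2 = 3319 km.

3320 km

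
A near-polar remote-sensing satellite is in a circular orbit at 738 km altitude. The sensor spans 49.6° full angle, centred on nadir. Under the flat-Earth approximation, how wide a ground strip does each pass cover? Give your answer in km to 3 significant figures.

Half-angle = 49.6°/2 = 24.8°.
Swath width ≈ 2h·tan(θ/2) = 2 × 738 × tan(24.8°) = 682.0 km.

682 km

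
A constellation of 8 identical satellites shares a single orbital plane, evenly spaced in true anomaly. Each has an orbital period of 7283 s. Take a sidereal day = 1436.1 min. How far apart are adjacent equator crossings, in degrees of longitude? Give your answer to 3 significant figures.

Single-satellite node shift = (7283.0/86166) × 360° = 30.43°.
With 8 satellites evenly phased, successive equator crossings are 30.43/8 = 3.804° apart.

3.80°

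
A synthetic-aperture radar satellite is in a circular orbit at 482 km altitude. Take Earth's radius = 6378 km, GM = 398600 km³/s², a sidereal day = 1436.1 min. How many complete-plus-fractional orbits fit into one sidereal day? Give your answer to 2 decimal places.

15.24

Semi-major axis a = 6378 + 482 = 6860 km. Period T = 2π√(a³/μ) = 2π√(6860³/398600) = 5654.5 s = 94.24 min.
Orbits per sidereal day = 86166 / 5654.5 = 15.238.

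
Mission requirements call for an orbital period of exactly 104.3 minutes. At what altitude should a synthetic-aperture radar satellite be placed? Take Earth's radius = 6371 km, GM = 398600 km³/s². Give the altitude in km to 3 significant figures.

T = 104.3 min = 6258.0 s.
From T = 2π√(a³/μ): a = (μ T²/4π²)^(1/3) = (398600 × 6258.0² / 4π²)^(1/3) = 7340 km.
Altitude h = a − R = 7340 − 6371 = 969 km.

969 km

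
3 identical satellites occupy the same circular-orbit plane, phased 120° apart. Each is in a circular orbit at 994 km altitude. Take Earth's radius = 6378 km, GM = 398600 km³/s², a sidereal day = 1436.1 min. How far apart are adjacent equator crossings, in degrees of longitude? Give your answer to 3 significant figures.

Semi-major axis a = 6378 + 994 = 7372 km. Period T = 2π√(a³/μ) = 2π√(7372³/398600) = 6299.3 s = 104.99 min.
Single-satellite node shift = (6299.3/86166) × 360° = 26.32°.
With 3 satellites evenly phased, successive equator crossings are 26.32/3 = 8.773° apart.

8.77°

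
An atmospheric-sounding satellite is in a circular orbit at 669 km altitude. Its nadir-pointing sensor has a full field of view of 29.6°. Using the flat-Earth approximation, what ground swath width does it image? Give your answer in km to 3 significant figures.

Half-angle = 29.6°/2 = 14.8°.
Swath width ≈ 2h·tan(θ/2) = 2 × 669 × tan(14.8°) = 353.5 km.

354 km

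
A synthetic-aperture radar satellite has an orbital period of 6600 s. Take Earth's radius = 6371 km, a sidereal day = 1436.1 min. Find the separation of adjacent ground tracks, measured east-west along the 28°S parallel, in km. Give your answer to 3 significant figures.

2710 km

Node shift per orbit = (6600.0/86166) × 360° = 27.57°.
Equatorial spacing = 27.57 × 111.2 km/° = 3066 km.
At 28° latitude, spacing = 3066 × cos(28°) = 2707 km.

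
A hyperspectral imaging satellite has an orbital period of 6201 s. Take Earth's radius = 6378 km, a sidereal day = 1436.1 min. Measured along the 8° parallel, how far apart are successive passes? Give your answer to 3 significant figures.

2860 km

Node shift per orbit = (6201.0/86166) × 360° = 25.91°.
Equatorial spacing = 25.91 × 111.3 km/° = 2884 km.
At 8° latitude, spacing = 2884 × cos(8°) = 2856 km.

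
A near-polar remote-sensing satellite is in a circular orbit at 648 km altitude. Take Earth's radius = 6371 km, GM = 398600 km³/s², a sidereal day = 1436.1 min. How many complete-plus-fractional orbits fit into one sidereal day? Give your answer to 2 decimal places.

14.72

Semi-major axis a = 6371 + 648 = 7019 km. Period T = 2π√(a³/μ) = 2π√(7019³/398600) = 5852.3 s = 97.54 min.
Orbits per sidereal day = 86166 / 5852.3 = 14.724.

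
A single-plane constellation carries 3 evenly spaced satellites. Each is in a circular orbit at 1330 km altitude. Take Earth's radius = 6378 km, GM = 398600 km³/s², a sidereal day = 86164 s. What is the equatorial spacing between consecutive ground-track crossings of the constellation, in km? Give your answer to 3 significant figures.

Semi-major axis a = 6378 + 1330 = 7708 km. Period T = 2π√(a³/μ) = 2π√(7708³/398600) = 6734.8 s = 112.25 min.
Single-satellite node shift = (6734.8/86164) × 360° = 28.14°.
With 3 satellites evenly phased, successive equator crossings are 28.14/3 = 9.379° apart.
That is 9.379 × 111.3 = 1044 km at the equator.

1040 km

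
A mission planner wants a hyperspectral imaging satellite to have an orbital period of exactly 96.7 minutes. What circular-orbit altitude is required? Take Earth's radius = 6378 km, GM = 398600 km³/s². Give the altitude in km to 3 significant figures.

601 km

T = 96.7 min = 5802.0 s.
From T = 2π√(a³/μ): a = (μ T²/4π²)^(1/3) = (398600 × 5802.0² / 4π²)^(1/3) = 6979 km.
Altitude h = a − R = 6979 − 6378 = 601 km.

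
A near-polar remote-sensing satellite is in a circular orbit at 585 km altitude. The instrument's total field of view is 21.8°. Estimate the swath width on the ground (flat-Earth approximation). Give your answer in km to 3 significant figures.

Half-angle = 21.8°/2 = 10.9°.
Swath width ≈ 2h·tan(θ/2) = 2 × 585 × tan(10.9°) = 225.3 km.

225 km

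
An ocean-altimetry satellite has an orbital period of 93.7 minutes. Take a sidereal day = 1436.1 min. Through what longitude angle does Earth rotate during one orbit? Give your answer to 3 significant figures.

23.5°

T = 93.7 min = 5622.0 s.
During one orbit Earth rotates (5622.0 / 86166) × 360° = 23.49°.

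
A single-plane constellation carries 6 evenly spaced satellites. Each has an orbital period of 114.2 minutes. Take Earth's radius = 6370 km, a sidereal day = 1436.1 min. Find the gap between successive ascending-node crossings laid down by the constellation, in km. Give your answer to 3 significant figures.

T = 114.2 min = 6852.0 s.
Single-satellite node shift = (6852.0/86166) × 360° = 28.63°.
With 6 satellites evenly phased, successive equator crossings are 28.63/6 = 4.771° apart.
That is 4.771 × 111.2 = 530 km at the equator.

530 km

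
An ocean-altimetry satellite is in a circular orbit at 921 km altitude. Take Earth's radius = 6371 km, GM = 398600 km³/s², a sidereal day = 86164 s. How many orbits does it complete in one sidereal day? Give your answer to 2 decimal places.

Semi-major axis a = 6371 + 921 = 7292 km. Period T = 2π√(a³/μ) = 2π√(7292³/398600) = 6197.0 s = 103.28 min.
Orbits per sidereal day = 86164 / 6197.0 = 13.904.

13.90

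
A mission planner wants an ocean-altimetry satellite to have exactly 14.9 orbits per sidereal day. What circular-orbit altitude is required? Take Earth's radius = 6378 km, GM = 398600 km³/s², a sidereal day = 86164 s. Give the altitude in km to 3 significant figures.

585 km

Required period T = 86164 / 14.9 = 5782.8 s.
From T = 2π√(a³/μ): a = (μ T²/4π²)^(1/3) = (398600 × 5782.8² / 4π²)^(1/3) = 6963 km.
Altitude h = a − R = 6963 − 6378 = 585 km.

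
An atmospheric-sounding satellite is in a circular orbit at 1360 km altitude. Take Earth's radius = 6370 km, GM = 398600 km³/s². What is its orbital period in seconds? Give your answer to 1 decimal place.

Semi-major axis a = 6370 + 1360 = 7730 km. Period T = 2π√(a³/μ) = 2π√(7730³/398600) = 6763.6 s = 112.73 min.

6763.6 seconds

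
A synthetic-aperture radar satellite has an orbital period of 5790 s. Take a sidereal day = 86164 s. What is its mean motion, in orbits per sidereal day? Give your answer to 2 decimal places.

14.88

Orbits per sidereal day = 86164 / 5790.0 = 14.882.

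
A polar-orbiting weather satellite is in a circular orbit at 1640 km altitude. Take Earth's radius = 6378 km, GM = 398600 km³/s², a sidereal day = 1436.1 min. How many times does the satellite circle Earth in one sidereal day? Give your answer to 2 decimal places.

Semi-major axis a = 6378 + 1640 = 8018 km. Period T = 2π√(a³/μ) = 2π√(8018³/398600) = 7145.1 s = 119.09 min.
Orbits per sidereal day = 86166 / 7145.1 = 12.059.

12.06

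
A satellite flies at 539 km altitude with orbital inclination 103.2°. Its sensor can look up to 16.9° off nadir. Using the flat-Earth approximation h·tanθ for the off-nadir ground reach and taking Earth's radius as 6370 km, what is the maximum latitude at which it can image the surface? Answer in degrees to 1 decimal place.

Retrograde orbit: the ground track reaches ±(180° − i) = ±(180 − 103.2) = ±76.8°.
Sensor half-swath on the ground ≈ 539·tan(16.9°) = 164 km = 1.47° of latitude.
Maximum observable latitude ≈ 76.8 + 1.47 = 78.3°.

78.3°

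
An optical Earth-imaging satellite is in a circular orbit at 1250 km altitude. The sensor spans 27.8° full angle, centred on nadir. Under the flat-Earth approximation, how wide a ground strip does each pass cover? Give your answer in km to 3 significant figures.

619 km

Half-angle = 27.8°/2 = 13.9°.
Swath width ≈ 2h·tan(θ/2) = 2 × 1250 × tan(13.9°) = 618.7 km.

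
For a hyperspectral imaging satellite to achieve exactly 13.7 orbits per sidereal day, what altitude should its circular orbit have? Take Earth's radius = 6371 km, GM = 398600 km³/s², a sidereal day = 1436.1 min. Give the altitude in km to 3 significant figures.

993 km

Required period T = 86166 / 13.7 = 6289.5 s.
From T = 2π√(a³/μ): a = (μ T²/4π²)^(1/3) = (398600 × 6289.5² / 4π²)^(1/3) = 7364 km.
Altitude h = a − R = 7364 − 6371 = 993 km.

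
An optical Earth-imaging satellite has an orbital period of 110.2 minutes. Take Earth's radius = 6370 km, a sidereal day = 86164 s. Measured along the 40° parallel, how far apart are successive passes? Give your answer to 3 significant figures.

T = 110.2 min = 6612.0 s.
Node shift per orbit = (6612.0/86164) × 360° = 27.63°.
Equatorial spacing = 27.63 × 111.2 km/° = 3071 km.
At 40° latitude, spacing = 3071 × cos(40°) = 2353 km.

2350 km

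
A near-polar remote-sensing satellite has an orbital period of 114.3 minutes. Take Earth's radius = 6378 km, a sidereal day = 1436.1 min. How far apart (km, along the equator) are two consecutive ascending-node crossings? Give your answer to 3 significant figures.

T = 114.3 min = 6858.0 s.
During one orbit Earth rotates (6858.0 / 86166) × 360° = 28.65°.
At the equator that is 28.65° × (2π·6378/360) km/° = 28.65 × 111.3 = 3190 km.

3190 km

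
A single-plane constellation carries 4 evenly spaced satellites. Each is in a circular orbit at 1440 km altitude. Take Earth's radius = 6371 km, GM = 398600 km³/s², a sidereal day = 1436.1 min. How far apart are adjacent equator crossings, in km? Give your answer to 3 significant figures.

798 km

Semi-major axis a = 6371 + 1440 = 7811 km. Period T = 2π√(a³/μ) = 2π√(7811³/398600) = 6870.2 s = 114.50 min.
Single-satellite node shift = (6870.2/86166) × 360° = 28.70°.
With 4 satellites evenly phased, successive equator crossings are 28.70/4 = 7.176° apart.
That is 7.176 × 111.2 = 798 km at the equator.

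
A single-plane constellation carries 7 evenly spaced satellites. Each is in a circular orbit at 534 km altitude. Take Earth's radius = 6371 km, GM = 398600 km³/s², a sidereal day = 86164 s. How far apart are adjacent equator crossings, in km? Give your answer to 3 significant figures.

379 km

Semi-major axis a = 6371 + 534 = 6905 km. Period T = 2π√(a³/μ) = 2π√(6905³/398600) = 5710.3 s = 95.17 min.
Single-satellite node shift = (5710.3/86164) × 360° = 23.86°.
With 7 satellites evenly phased, successive equator crossings are 23.86/7 = 3.408° apart.
That is 3.408 × 111.2 = 379 km at the equator.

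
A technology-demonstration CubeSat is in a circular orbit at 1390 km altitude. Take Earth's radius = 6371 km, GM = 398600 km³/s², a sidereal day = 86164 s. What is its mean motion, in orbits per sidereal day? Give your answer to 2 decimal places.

Semi-major axis a = 6371 + 1390 = 7761 km. Period T = 2π√(a³/μ) = 2π√(7761³/398600) = 6804.4 s = 113.41 min.
Orbits per sidereal day = 86164 / 6804.4 = 12.663.

12.66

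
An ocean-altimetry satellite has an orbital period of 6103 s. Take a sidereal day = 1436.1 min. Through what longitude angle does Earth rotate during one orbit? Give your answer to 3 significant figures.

During one orbit Earth rotates (6103.0 / 86166) × 360° = 25.50°.

25.5°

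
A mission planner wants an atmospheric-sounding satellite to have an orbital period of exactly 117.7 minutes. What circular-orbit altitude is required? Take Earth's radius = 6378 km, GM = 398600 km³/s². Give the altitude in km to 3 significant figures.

T = 117.7 min = 7062.0 s.
From T = 2π√(a³/μ): a = (μ T²/4π²)^(1/3) = (398600 × 7062.0² / 4π²)^(1/3) = 7956 km.
Altitude h = a − R = 7956 − 6378 = 1578 km.

1580 km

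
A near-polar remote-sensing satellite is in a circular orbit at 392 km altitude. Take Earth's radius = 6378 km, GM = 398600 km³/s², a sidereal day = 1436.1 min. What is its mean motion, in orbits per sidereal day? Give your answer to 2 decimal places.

Semi-major axis a = 6378 + 392 = 6770 km. Period T = 2π√(a³/μ) = 2π√(6770³/398600) = 5543.6 s = 92.39 min.
Orbits per sidereal day = 86166 / 5543.6 = 15.543.

15.54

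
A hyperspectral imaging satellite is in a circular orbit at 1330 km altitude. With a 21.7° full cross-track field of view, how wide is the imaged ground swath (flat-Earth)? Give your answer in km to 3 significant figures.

510 km

Half-angle = 21.7°/2 = 10.85°.
Swath width ≈ 2h·tan(θ/2) = 2 × 1330 × tan(10.85°) = 509.8 km.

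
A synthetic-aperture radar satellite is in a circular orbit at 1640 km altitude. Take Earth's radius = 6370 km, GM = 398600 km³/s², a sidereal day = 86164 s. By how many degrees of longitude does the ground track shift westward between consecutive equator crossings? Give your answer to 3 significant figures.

Semi-major axis a = 6370 + 1640 = 8010 km. Period T = 2π√(a³/μ) = 2π√(8010³/398600) = 7134.4 s = 118.91 min.
During one orbit Earth rotates (7134.4 / 86164) × 360° = 29.81°.

29.8°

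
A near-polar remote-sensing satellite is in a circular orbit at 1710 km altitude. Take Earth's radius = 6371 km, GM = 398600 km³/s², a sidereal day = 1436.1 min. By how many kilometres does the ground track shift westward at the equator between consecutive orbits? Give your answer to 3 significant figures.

Semi-major axis a = 6371 + 1710 = 8081 km. Period T = 2π√(a³/μ) = 2π√(8081³/398600) = 7229.5 s = 120.49 min.
During one orbit Earth rotates (7229.5 / 86166) × 360° = 30.20°.
At the equator that is 30.20° × (2π·6371/360) km/° = 30.20 × 111.2 = 3359 km.

3360 km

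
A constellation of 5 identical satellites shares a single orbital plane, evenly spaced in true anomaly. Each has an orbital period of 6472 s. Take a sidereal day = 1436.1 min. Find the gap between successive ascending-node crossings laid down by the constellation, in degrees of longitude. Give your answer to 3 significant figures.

Single-satellite node shift = (6472.0/86166) × 360° = 27.04°.
With 5 satellites evenly phased, successive equator crossings are 27.04/5 = 5.408° apart.

5.41°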